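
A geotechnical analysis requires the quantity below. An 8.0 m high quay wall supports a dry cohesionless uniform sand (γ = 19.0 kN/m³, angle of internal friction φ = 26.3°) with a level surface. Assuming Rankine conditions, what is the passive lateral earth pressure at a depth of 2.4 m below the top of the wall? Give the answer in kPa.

K_p = (1 + sin φ)/(1 − sin φ) = 2.591.
σ_h = K_p γ z = 2.591 × 19.0 × 2.4 = 118.2 kPa.

118 kPa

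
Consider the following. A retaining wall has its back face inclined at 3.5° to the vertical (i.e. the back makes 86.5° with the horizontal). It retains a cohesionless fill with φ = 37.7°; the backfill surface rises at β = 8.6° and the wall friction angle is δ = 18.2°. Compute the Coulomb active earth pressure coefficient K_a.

0.268

K_a = sin²(α+φ) / [sin²α · sin(α−δ) · (1 + √{sin(φ+δ)sin(φ−β) / (sin(α−δ)sin(α+β))})²].
With α = 86.5°, φ = 37.7°, δ = 18.2°, β = 8.6°: K_a = 0.2683.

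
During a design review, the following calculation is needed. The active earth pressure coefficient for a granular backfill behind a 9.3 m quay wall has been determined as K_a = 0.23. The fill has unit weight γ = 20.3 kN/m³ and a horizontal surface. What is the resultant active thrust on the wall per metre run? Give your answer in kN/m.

202 kN/m

P = ½ K_a γ H² = 0.5 × 0.23 × 20.3 × 9.3² = 201.9 kN/m.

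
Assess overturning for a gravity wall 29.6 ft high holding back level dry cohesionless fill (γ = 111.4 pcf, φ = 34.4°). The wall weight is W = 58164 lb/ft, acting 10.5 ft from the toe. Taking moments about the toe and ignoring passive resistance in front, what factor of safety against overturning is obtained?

4.56

K_a = tan²(45° − 34.4°/2) = 0.2780.
P_a = ½K_aγH² = 0.5×0.2780×111.4×29.6² = 13570 lb/ft, acting at H/3 = 9.867 ft above the base.
Overturning moment M_o = P_a × H/3 = 13570 × 9.867 = 133900.
Resisting moment M_r = W × 10.5 = 58164 × 10.5 = 610700.
FS_overturning = M_r/M_o = 610700/133900 = 4.563.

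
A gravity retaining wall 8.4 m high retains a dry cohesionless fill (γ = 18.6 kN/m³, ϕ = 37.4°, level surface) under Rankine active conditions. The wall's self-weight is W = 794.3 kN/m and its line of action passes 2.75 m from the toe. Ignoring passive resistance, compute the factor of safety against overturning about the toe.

K_a = tan²(45° − 37.4°/2) = 0.2443.
P_a = ½K_aγH² = 0.5×0.2443×18.6×8.4² = 160.3 kN/m, acting at H/3 = 2.800 m above the base.
Overturning moment M_o = P_a × H/3 = 160.3 × 2.800 = 448.8.
Resisting moment M_r = W × 2.75 = 794.3 × 2.75 = 2184.
FS_overturning = M_r/M_o = 2184/448.8 = 4.867.

4.87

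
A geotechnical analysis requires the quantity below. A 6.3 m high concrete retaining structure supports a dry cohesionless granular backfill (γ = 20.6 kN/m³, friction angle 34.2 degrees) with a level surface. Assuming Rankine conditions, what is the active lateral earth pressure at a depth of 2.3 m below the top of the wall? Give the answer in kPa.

13.3 kPa

K_a = (1 − sin φ)/(1 + sin φ) = 0.2803.
σ_h = K_a γ z = 0.2803 × 20.6 × 2.3 = 13.28 kPa.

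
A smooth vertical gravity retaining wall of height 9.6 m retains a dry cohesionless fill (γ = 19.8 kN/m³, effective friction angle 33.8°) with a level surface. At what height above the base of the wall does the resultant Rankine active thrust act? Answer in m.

3.20 m

K_a = 0.2851.
The pressure distribution is triangular, so the resultant acts at H/3 above the base = 9.6/3 = 3.200 m.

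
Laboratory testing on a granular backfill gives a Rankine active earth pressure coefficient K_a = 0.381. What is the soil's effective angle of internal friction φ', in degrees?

K_a = tan²(45° − φ/2) ⇒ 45° − φ/2 = arctan(√0.381) = 31.69°.
φ = 2(45° − 31.69°) = 26.63°.

26.6°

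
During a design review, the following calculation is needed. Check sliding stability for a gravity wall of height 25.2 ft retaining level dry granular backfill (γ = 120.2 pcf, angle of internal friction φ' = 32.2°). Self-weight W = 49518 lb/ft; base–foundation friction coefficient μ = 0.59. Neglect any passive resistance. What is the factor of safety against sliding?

2.51

K_a = tan²(45° − 32.2°/2) = 0.3047.
P_a = ½K_aγH² = 0.5×0.3047×120.2×25.2² = 11630 lb/ft, acting at H/3 = 8.400 ft above the base.
FS_sliding = μW / P_a = 0.59×49518 / 11630 = 2.512.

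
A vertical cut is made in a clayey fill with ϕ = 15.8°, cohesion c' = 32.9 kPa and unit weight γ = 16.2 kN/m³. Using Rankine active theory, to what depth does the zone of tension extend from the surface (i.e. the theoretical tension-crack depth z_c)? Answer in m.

K_a = tan²(45° − 15.8°/2) = 0.5720; √K_a = 0.7563.
The active pressure is zero where K_a γ z = 2c√K_a, so z_c = 2c/(γ√K_a) = 2×32.9/(16.2×0.7563) = 5.371 m.

5.37 m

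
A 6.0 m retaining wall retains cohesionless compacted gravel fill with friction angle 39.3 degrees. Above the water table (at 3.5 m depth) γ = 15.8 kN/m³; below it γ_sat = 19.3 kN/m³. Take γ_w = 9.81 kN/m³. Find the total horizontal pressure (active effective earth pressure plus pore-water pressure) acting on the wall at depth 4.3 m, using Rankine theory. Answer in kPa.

K_a = (1 − sin φ)/(1 + sin φ) = 0.2245.
γ' = 19.3 − 9.81 = 9.490 kN/m³.
Effective vertical stress at 4.3 m: σ'_v = 15.8×3.5 + 9.490×0.800 = 62.89 kPa.
σ'_h = K_a σ'_v = 0.2245 × 62.89 = 14.12 kPa; u = γ_w × 0.800 = 7.848 kPa.
Total σ_h = 14.12 + 7.848 = 21.96 kPa.

22.0 kPa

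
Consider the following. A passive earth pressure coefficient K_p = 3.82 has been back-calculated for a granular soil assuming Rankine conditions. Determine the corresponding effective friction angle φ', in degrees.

35.8°

K_p = (1+sin φ)/(1−sin φ) ⇒ sin φ = (K_p − 1)/(K_p + 1) = 0.5851.
φ = arcsin(0.5851) = 35.81°.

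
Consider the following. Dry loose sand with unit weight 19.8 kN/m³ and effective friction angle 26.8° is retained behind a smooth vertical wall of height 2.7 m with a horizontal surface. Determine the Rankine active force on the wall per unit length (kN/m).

K_a = tan²(45° − φ/2) = 0.3785.
P_a = ½ K_a γ H² = 0.5 × 0.3785 × 19.8 × 2.7² = 27.31 kN/m.

27.3 kN/m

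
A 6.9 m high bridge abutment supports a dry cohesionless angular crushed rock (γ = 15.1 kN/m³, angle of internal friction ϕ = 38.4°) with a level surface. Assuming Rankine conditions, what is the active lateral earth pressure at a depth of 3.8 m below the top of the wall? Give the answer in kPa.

K_a = (1 − sin φ)/(1 + sin φ) = 0.2337.
σ_h = K_a γ z = 0.2337 × 15.1 × 3.8 = 13.41 kPa.

13.4 kPa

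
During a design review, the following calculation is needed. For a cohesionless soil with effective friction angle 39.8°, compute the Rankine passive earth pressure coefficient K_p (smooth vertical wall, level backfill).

4.56

K_p = (1 + sin φ)/(1 − sin φ) = tan²(45° + 39.8°/2) = 4.557.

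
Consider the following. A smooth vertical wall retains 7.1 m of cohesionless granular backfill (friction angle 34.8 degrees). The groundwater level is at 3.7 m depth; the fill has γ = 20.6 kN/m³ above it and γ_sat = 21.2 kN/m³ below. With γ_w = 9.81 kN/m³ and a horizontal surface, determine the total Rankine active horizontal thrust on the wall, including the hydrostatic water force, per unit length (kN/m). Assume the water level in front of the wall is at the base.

184 kN/m

K_a = tan²(45° − φ/2) = 0.2733.
γ' = 21.2 − 9.81 = 11.39 kN/m³. Depth below WT = 3.4 m.
σ'_h at WT = K_a γ d_w = 20.83 kPa; at base = 20.83 + K_a γ' × 3.4 = 31.42 kPa.
P₁ (0–3.7 m) = ½×20.83×3.7 = 38.54. P₂ (3.7–7.1 m) = ½(20.83+31.42)×3.4 = 88.82.
P_w = ½ γ_w h₂² = 0.5×9.81×3.4² = 56.70. Total = 38.54+88.82+56.70 = 184.1 kN/m.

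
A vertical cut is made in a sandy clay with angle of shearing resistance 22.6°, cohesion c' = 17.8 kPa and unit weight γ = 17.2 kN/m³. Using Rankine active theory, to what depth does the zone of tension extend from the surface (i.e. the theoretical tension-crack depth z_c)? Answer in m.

3.10 m

K_a = tan²(45° − 22.6°/2) = 0.4448; √K_a = 0.6669.
The active pressure is zero where K_a γ z = 2c√K_a, so z_c = 2c/(γ√K_a) = 2×17.8/(17.2×0.6669) = 3.103 m.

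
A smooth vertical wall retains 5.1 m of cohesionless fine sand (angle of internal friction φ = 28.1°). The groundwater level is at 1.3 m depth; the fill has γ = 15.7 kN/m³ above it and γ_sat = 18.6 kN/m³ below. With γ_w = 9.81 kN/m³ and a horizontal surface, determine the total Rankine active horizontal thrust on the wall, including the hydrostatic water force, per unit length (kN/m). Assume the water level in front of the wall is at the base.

126 kN/m

K_a = tan²(45° − φ/2) = 0.3596.
γ' = 18.6 − 9.81 = 8.790 kN/m³. Depth below WT = 3.8 m.
σ'_h at WT = K_a γ d_w = 7.340 kPa; at base = 7.340 + K_a γ' × 3.8 = 19.35 kPa.
P₁ (0–1.3 m) = ½×7.340×1.3 = 4.771. P₂ (1.3–5.1 m) = ½(7.340+19.35)×3.8 = 50.71.
P_w = ½ γ_w h₂² = 0.5×9.81×3.8² = 70.83. Total = 4.771+50.71+70.83 = 126.3 kN/m.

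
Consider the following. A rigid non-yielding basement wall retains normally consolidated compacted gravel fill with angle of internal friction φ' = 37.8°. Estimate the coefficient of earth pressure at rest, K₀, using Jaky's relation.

0.387

K₀ = 1 − sin φ' = 1 − sin 37.8° = 0.3871.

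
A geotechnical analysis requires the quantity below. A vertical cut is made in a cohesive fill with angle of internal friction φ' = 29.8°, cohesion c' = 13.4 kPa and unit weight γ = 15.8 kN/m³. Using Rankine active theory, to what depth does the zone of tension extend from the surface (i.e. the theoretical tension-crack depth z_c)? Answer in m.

K_a = tan²(45° − 29.8°/2) = 0.3360; √K_a = 0.5797.
The active pressure is zero where K_a γ z = 2c√K_a, so z_c = 2c/(γ√K_a) = 2×13.4/(15.8×0.5797) = 2.926 m.

2.93 m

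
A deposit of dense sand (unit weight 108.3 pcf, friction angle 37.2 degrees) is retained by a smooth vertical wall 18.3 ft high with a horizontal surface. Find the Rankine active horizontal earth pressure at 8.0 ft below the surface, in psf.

213 psf

K_a = (1 − sin φ)/(1 + sin φ) = 0.2464.
σ_h = K_a γ z = 0.2464 × 108.3 × 8.0 = 213.5 psf.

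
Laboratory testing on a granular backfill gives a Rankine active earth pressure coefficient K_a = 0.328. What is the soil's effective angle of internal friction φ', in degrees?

30.4°

K_a = tan²(45° − φ/2) ⇒ 45° − φ/2 = arctan(√0.328) = 29.80°.
φ = 2(45° − 29.80°) = 30.40°.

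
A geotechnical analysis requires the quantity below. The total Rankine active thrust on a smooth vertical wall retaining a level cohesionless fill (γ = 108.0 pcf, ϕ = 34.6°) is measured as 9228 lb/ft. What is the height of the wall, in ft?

24.9 ft

K_a = 0.2756. P_a = ½ K_a γ H² ⇒ H = √(2P_a/(K_a γ)).
H = √(2×9228/(0.2756×108.0)) = 24.90 ft.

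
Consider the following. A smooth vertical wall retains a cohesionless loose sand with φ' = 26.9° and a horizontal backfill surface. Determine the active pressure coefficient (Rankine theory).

K_a = (1 − sin φ)/(1 + sin φ) = (1 − sin 26.9°)/(1 + sin 26.9°) = 0.3770.

0.377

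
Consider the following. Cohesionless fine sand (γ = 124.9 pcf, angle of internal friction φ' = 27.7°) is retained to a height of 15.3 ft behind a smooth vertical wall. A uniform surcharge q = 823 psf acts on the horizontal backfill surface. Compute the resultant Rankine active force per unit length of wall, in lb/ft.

9940 lb/ft

K_a = tan²(45° − φ/2) = 0.3653.
Soil triangle: ½ K_a γ H² = 0.5×0.3653×124.9×15.3² = 5341 lb/ft.
Surcharge rectangle: K_a q H = 0.3653×823×15.3 = 4600 lb/ft.
Total = 5341 + 4600 = 9941 lb/ft.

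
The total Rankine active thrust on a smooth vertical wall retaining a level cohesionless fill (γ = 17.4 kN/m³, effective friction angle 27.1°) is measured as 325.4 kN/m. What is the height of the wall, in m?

10.00 m

K_a = 0.3741. P_a = ½ K_a γ H² ⇒ H = √(2P_a/(K_a γ)).
H = √(2×325.4/(0.3741×17.4)) = 10.000 m.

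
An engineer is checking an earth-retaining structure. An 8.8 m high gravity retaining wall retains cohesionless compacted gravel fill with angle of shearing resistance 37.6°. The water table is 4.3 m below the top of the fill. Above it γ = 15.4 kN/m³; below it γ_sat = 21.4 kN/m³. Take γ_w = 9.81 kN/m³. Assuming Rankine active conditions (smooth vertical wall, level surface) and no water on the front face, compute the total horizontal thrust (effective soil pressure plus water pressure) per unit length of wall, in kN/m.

234 kN/m

K_a = tan²(45° − φ/2) = 0.2421.
γ' = 21.4 − 9.81 = 11.59 kN/m³. Depth below WT = 4.5 m.
σ'_h at WT = K_a γ d_w = 16.03 kPa; at base = 16.03 + K_a γ' × 4.5 = 28.66 kPa.
P₁ (0–4.3 m) = ½×16.03×4.3 = 34.47. P₂ (4.3–8.8 m) = ½(16.03+28.66)×4.5 = 100.6.
P_w = ½ γ_w h₂² = 0.5×9.81×4.5² = 99.33. Total = 34.47+100.6+99.33 = 234.4 kN/m.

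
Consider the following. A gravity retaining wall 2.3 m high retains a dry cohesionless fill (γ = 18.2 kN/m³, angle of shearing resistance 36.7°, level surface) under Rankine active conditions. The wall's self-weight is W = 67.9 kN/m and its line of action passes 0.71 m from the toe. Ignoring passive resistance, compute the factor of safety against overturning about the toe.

K_a = tan²(45° − 36.7°/2) = 0.2519.
P_a = ½K_aγH² = 0.5×0.2519×18.2×2.3² = 12.12 kN/m, acting at H/3 = 0.7667 m above the base.
Overturning moment M_o = P_a × H/3 = 12.12 × 0.7667 = 9.295.
Resisting moment M_r = W × 0.71 = 67.9 × 0.71 = 48.21.
FS_overturning = M_r/M_o = 48.21/9.295 = 5.186.

5.19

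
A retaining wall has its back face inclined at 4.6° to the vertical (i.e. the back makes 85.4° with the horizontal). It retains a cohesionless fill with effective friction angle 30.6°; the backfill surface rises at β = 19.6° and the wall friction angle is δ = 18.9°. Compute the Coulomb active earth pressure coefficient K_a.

K_a = sin²(α+φ) / [sin²α · sin(α−δ) · (1 + √{sin(φ+δ)sin(φ−β) / (sin(α−δ)sin(α+β))})²].
With α = 85.4°, φ = 30.6°, δ = 18.9°, β = 19.6°: K_a = 0.4493.

0.449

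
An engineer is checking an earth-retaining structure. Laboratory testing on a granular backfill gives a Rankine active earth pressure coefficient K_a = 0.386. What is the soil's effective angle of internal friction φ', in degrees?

26.3°

K_a = tan²(45° − φ/2) ⇒ 45° − φ/2 = arctan(√0.386) = 31.85°.
φ = 2(45° − 31.85°) = 26.30°.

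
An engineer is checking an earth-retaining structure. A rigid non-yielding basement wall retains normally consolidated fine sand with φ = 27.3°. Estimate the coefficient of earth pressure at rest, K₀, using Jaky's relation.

0.541

K₀ = 1 − sin φ' = 1 − sin 27.3° = 0.5414.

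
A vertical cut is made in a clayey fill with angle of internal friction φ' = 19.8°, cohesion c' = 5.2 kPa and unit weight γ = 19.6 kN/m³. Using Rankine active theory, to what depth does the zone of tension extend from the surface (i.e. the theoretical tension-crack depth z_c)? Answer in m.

0.755 m

K_a = tan²(45° − 19.8°/2) = 0.4939; √K_a = 0.7028.
The active pressure is zero where K_a γ z = 2c√K_a, so z_c = 2c/(γ√K_a) = 2×5.2/(19.6×0.7028) = 0.7550 m.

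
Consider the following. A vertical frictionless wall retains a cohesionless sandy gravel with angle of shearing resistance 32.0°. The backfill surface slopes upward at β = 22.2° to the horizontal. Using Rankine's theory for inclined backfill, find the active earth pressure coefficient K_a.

K_a = cos β · (cos β − √(cos²β − cos²φ)) / (cos β + √(cos²β − cos²φ)).
cos β = 0.9259, cos φ = 0.8480, √(cos²β − cos²φ) = 0.3716.
K_a = 0.9259 × (0.9259 − 0.3716)/(0.9259 + 0.3716) = 0.3956.

0.396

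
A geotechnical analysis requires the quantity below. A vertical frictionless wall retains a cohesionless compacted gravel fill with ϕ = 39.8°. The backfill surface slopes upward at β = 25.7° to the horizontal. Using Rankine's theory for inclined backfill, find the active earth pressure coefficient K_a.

0.283

K_a = cos β · (cos β − √(cos²β − cos²φ)) / (cos β + √(cos²β − cos²φ)).
cos β = 0.9011, cos φ = 0.7683, √(cos²β − cos²φ) = 0.4708.
K_a = 0.9011 × (0.9011 − 0.4708)/(0.9011 + 0.4708) = 0.2826.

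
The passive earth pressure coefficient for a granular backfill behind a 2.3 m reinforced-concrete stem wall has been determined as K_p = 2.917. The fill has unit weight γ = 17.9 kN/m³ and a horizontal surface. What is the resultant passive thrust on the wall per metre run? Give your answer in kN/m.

P = ½ K_p γ H² = 0.5 × 2.917 × 17.9 × 2.3² = 138.1 kN/m.

138 kN/m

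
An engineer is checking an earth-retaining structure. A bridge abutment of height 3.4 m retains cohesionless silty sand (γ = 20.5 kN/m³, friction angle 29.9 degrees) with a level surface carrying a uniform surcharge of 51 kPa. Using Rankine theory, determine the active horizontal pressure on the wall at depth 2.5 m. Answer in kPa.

34.2 kPa

K_a = (1 − sin φ)/(1 + sin φ) = 0.3347.
σ_v = γz + q = 20.5 × 2.5 + 51 = 102.2 kPa.
σ_h = K_a σ_v = 0.3347 × 102.2 = 34.22 kPa.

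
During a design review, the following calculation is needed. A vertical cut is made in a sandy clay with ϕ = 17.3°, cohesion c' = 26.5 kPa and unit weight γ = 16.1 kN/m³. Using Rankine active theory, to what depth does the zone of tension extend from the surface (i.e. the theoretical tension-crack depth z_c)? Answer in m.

4.47 m

K_a = tan²(45° − 17.3°/2) = 0.5416; √K_a = 0.7359.
The active pressure is zero where K_a γ z = 2c√K_a, so z_c = 2c/(γ√K_a) = 2×26.5/(16.1×0.7359) = 4.473 m.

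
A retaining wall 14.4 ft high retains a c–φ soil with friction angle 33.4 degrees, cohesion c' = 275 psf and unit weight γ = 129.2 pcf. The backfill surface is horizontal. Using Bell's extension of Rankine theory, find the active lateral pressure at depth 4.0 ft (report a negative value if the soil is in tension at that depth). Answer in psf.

-146 psf

K_a = (1 − sin φ)/(1 + sin φ) = 0.2899.
σ_a = K_a γ z − 2c√K_a = 0.2899×129.2×4.0 − 2×275×0.5384 = -146.3 psf.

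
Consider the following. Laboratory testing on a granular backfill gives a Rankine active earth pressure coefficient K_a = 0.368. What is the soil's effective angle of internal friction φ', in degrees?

27.5°

K_a = tan²(45° − φ/2) ⇒ 45° − φ/2 = arctan(√0.368) = 31.24°.
φ = 2(45° − 31.24°) = 27.52°.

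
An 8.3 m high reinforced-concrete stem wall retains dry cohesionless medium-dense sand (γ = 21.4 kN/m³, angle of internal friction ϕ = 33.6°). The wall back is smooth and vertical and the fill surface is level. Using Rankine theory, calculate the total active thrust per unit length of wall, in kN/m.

K_a = tan²(45° − φ/2) = 0.2875.
P_a = ½ K_a γ H² = 0.5 × 0.2875 × 21.4 × 8.3² = 211.9 kN/m.

212 kN/m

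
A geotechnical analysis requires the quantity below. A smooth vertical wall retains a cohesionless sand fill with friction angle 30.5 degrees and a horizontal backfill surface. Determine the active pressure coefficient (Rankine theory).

0.327

K_a = (1 − sin φ)/(1 + sin φ) = (1 − sin 30.5°)/(1 + sin 30.5°) = 0.3267.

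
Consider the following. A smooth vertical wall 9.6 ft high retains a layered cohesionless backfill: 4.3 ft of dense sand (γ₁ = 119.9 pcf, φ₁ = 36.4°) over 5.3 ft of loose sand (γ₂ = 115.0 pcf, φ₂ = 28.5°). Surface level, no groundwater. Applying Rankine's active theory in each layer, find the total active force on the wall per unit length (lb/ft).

K_a1 = tan²(45°−36.4°/2) = 0.2552; K_a2 = tan²(45°−28.5°/2) = 0.3540.
Layer 1: σ at base = K_a1 γ₁ h₁ = 131.6 psf; P₁ = ½×131.6×4.3 = 282.8.
Layer 2: σ_v at top = γ₁h₁ = 515.6; σ_h top = K_a2×515.6 = 182.5; σ_h base = K_a2×(515.6+115.0×5.3) = 398.2.
P₂ = ½(182.5+398.2)×5.3 = 1539. Total P_a = 282.8+1539 = 1822 lb/ft.

1820 lb/ft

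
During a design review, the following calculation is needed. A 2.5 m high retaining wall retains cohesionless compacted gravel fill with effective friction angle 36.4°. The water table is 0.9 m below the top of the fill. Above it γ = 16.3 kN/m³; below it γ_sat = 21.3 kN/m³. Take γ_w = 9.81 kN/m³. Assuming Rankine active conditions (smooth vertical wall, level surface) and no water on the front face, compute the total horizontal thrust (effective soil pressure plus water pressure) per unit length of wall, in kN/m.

K_a = tan²(45° − φ/2) = 0.2552.
γ' = 21.3 − 9.81 = 11.49 kN/m³. Depth below WT = 1.6 m.
σ'_h at WT = K_a γ d_w = 3.743 kPa; at base = 3.743 + K_a γ' × 1.6 = 8.434 kPa.
P₁ (0–0.9 m) = ½×3.743×0.9 = 1.684. P₂ (0.9–2.5 m) = ½(3.743+8.434)×1.6 = 9.742.
P_w = ½ γ_w h₂² = 0.5×9.81×1.6² = 12.56. Total = 1.684+9.742+12.56 = 23.98 kN/m.

24.0 kN/m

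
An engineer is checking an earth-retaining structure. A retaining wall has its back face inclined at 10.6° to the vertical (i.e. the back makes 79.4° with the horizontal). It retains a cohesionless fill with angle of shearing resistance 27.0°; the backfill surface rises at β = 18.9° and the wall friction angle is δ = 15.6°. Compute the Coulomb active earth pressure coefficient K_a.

K_a = sin²(α+φ) / [sin²α · sin(α−δ) · (1 + √{sin(φ+δ)sin(φ−β) / (sin(α−δ)sin(α+β))})²].
With α = 79.4°, φ = 27.0°, δ = 15.6°, β = 18.9°: K_a = 0.6022.

0.602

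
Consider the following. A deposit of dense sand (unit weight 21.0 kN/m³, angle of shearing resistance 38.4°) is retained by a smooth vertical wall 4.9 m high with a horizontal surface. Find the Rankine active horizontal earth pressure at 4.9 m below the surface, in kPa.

K_a = (1 − sin φ)/(1 + sin φ) = 0.2337.
σ_h = K_a γ z = 0.2337 × 21.0 × 4.9 = 24.05 kPa.

24.0 kPa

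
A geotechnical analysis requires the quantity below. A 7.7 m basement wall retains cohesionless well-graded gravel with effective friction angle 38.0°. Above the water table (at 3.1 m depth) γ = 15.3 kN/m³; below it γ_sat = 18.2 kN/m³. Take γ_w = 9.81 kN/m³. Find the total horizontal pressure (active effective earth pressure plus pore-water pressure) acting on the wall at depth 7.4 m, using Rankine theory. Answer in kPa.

62.0 kPa

K_a = (1 − sin φ)/(1 + sin φ) = 0.2379.
γ' = 18.2 − 9.81 = 8.390 kN/m³.
Effective vertical stress at 7.4 m: σ'_v = 15.3×3.1 + 8.390×4.30 = 83.51 kPa.
σ'_h = K_a σ'_v = 0.2379 × 83.51 = 19.86 kPa; u = γ_w × 4.30 = 42.18 kPa.
Total σ_h = 19.86 + 42.18 = 62.05 kPa.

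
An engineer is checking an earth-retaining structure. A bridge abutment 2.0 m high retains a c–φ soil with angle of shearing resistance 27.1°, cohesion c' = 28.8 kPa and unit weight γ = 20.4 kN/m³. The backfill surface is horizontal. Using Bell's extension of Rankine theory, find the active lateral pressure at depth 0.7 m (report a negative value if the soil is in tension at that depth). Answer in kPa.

-29.9 kPa

K_a = (1 − sin φ)/(1 + sin φ) = 0.3741.
σ_a = K_a γ z − 2c√K_a = 0.3741×20.4×0.7 − 2×28.8×0.6116 = -29.89 kPa.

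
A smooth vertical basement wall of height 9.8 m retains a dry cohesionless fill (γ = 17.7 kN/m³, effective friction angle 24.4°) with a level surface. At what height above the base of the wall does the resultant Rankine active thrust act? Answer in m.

3.27 m

K_a = 0.4153.
The pressure distribution is triangular, so the resultant acts at H/3 above the base = 9.8/3 = 3.267 m.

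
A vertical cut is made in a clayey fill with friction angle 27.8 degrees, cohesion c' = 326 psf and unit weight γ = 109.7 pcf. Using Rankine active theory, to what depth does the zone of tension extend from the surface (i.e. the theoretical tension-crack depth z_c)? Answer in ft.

K_a = tan²(45° − 27.8°/2) = 0.3639; √K_a = 0.6032.
The active pressure is zero where K_a γ z = 2c√K_a, so z_c = 2c/(γ√K_a) = 2×326/(109.7×0.6032) = 9.853 ft.

9.85 ft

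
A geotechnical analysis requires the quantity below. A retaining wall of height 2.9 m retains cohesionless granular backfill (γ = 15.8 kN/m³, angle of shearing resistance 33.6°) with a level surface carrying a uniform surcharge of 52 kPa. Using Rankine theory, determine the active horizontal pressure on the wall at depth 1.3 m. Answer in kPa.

20.9 kPa

K_a = (1 − sin φ)/(1 + sin φ) = 0.2875.
σ_v = γz + q = 15.8 × 1.3 + 52 = 72.54 kPa.
σ_h = K_a σ_v = 0.2875 × 72.54 = 20.86 kPa.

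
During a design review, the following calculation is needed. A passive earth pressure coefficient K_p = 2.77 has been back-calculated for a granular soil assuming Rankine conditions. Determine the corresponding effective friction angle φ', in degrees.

K_p = (1+sin φ)/(1−sin φ) ⇒ sin φ = (K_p − 1)/(K_p + 1) = 0.4695.
φ = arcsin(0.4695) = 28.00°.

28.0°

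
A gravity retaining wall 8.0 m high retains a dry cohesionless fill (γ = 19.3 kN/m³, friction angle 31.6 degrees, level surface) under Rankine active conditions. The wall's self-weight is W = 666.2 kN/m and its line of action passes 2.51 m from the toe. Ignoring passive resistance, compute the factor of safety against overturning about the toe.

K_a = tan²(45° − 31.6°/2) = 0.3123.
P_a = ½K_aγH² = 0.5×0.3123×19.3×8.0² = 192.9 kN/m, acting at H/3 = 2.667 m above the base.
Overturning moment M_o = P_a × H/3 = 192.9 × 2.667 = 514.4.
Resisting moment M_r = W × 2.51 = 666.2 × 2.51 = 1672.
FS_overturning = M_r/M_o = 1672/514.4 = 3.251.

3.25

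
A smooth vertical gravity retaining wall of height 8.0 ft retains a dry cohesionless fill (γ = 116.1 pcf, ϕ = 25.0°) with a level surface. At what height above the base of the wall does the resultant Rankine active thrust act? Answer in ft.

2.67 ft

K_a = 0.4059.
The pressure distribution is triangular, so the resultant acts at H/3 above the base = 8.0/3 = 2.667 ft.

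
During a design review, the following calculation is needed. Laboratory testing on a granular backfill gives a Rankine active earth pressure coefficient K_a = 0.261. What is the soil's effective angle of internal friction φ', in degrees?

K_a = tan²(45° − φ/2) ⇒ 45° − φ/2 = arctan(√0.261) = 27.06°.
φ = 2(45° − 27.06°) = 35.88°.

35.9°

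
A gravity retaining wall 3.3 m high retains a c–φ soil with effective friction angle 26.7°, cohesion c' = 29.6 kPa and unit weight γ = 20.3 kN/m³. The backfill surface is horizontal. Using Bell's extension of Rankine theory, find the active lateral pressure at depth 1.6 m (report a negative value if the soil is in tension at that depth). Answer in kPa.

K_a = (1 − sin φ)/(1 + sin φ) = 0.3800.
σ_a = K_a γ z − 2c√K_a = 0.3800×20.3×1.6 − 2×29.6×0.6164 = -24.15 kPa.

-24.2 kPa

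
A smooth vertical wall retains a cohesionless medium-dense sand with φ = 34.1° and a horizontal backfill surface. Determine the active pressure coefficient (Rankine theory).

K_a = tan²(45° − φ/2) = tan²(27.95°) = 0.2815.

0.282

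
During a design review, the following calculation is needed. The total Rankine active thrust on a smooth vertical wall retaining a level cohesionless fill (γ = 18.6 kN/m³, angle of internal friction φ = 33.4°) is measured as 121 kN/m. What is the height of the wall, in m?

6.70 m

K_a = 0.2899. P_a = ½ K_a γ H² ⇒ H = √(2P_a/(K_a γ)).
H = √(2×121/(0.2899×18.6)) = 6.699 m.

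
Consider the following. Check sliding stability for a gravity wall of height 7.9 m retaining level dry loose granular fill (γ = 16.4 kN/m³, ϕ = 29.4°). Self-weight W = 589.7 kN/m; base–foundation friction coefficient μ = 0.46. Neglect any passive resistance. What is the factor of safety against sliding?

K_a = tan²(45° − 29.4°/2) = 0.3415.
P_a = ½K_aγH² = 0.5×0.3415×16.4×7.9² = 174.8 kN/m, acting at H/3 = 2.633 m above the base.
FS_sliding = μW / P_a = 0.46×589.7 / 174.8 = 1.552.

1.55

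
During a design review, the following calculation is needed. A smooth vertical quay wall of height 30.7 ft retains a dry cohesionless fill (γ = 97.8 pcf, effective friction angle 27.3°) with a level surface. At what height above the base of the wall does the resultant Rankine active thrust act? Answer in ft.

K_a = 0.3711.
The pressure distribution is triangular, so the resultant acts at H/3 above the base = 30.7/3 = 10.23 ft.

10.2 ft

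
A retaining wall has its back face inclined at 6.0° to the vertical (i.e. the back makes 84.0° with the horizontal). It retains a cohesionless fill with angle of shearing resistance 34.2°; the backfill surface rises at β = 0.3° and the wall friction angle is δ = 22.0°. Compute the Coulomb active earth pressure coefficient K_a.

K_a = sin²(α+φ) / [sin²α · sin(α−δ) · (1 + √{sin(φ+δ)sin(φ−β) / (sin(α−δ)sin(α+β))})²].
With α = 84.0°, φ = 34.2°, δ = 22.0°, β = 0.3°: K_a = 0.2984.

0.298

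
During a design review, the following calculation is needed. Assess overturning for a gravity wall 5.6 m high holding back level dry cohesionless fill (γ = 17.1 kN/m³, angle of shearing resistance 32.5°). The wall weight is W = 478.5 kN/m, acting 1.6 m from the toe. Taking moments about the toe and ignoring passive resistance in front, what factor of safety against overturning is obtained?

K_a = tan²(45° − 32.5°/2) = 0.3010.
P_a = ½K_aγH² = 0.5×0.3010×17.1×5.6² = 80.70 kN/m, acting at H/3 = 1.867 m above the base.
Overturning moment M_o = P_a × H/3 = 80.70 × 1.867 = 150.6.
Resisting moment M_r = W × 1.6 = 478.5 × 1.6 = 765.6.
FS_overturning = M_r/M_o = 765.6/150.6 = 5.082.

5.08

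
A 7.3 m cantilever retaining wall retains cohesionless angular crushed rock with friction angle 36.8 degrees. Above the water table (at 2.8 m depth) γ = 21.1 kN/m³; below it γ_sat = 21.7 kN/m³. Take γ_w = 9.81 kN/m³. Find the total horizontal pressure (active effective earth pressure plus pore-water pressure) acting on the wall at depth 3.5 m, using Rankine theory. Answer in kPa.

23.8 kPa

K_a = (1 − sin φ)/(1 + sin φ) = 0.2508.
γ' = 21.7 − 9.81 = 11.89 kN/m³.
Effective vertical stress at 3.5 m: σ'_v = 21.1×2.8 + 11.89×0.700 = 67.40 kPa.
σ'_h = K_a σ'_v = 0.2508 × 67.40 = 16.90 kPa; u = γ_w × 0.700 = 6.867 kPa.
Total σ_h = 16.90 + 6.867 = 23.77 kPa.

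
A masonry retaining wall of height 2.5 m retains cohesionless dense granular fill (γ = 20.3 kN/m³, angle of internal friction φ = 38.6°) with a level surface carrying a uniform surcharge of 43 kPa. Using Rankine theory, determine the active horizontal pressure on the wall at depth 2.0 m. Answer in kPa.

K_a = (1 − sin φ)/(1 + sin φ) = 0.2316.
σ_v = γz + q = 20.3 × 2.0 + 43 = 83.60 kPa.
σ_h = K_a σ_v = 0.2316 × 83.60 = 19.36 kPa.

19.4 kPa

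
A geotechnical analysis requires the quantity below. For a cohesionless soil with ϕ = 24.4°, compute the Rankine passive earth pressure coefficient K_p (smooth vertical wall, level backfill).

K_p = (1 + sin φ)/(1 − sin φ) = tan²(45° + 24.4°/2) = 2.408.

2.41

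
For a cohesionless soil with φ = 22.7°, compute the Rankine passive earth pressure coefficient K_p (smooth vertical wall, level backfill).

K_p = (1 + sin φ)/(1 − sin φ) = tan²(45° + 22.7°/2) = 2.257.

2.26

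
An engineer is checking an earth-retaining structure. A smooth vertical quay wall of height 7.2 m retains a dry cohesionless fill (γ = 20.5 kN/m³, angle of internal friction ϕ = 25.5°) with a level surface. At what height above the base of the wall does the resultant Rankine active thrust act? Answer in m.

K_a = 0.3981.
The pressure distribution is triangular, so the resultant acts at H/3 above the base = 7.2/3 = 2.400 m.

2.40 m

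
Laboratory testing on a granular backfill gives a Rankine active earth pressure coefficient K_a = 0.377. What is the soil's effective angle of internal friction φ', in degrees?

26.9°

K_a = tan²(45° − φ/2) ⇒ 45° − φ/2 = arctan(√0.377) = 31.55°.
φ = 2(45° − 31.55°) = 26.90°.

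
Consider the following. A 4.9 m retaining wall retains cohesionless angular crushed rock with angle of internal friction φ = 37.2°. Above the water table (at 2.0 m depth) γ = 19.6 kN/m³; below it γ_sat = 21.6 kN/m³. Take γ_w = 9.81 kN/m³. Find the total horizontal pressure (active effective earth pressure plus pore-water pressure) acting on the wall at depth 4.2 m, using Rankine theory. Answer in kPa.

37.6 kPa

K_a = (1 − sin φ)/(1 + sin φ) = 0.2464.
γ' = 21.6 − 9.81 = 11.79 kN/m³.
Effective vertical stress at 4.2 m: σ'_v = 19.6×2.0 + 11.79×2.20 = 65.14 kPa.
σ'_h = K_a σ'_v = 0.2464 × 65.14 = 16.05 kPa; u = γ_w × 2.20 = 21.58 kPa.
Total σ_h = 16.05 + 21.58 = 37.63 kPa.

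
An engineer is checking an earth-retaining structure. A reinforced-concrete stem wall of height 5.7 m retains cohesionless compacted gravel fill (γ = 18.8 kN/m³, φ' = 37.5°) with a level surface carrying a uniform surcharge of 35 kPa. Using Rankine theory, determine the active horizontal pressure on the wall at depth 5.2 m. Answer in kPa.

32.3 kPa

K_a = (1 − sin φ)/(1 + sin φ) = 0.2432.
σ_v = γz + q = 18.8 × 5.2 + 35 = 132.8 kPa.
σ_h = K_a σ_v = 0.2432 × 132.8 = 32.29 kPa.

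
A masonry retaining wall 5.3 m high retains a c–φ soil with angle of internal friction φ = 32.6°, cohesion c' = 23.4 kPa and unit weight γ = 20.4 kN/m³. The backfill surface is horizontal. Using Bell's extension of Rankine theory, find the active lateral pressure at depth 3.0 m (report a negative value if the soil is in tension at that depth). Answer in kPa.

-7.28 kPa

K_a = (1 − sin φ)/(1 + sin φ) = 0.2997.
σ_a = K_a γ z − 2c√K_a = 0.2997×20.4×3.0 − 2×23.4×0.5475 = -7.278 kPa.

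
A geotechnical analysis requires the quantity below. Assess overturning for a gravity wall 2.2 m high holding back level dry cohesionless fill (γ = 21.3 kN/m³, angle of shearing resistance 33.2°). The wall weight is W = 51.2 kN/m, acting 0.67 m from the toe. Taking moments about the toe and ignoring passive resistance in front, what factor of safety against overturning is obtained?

3.10

K_a = tan²(45° − 33.2°/2) = 0.2924.
P_a = ½K_aγH² = 0.5×0.2924×21.3×2.2² = 15.07 kN/m, acting at H/3 = 0.7333 m above the base.
Overturning moment M_o = P_a × H/3 = 15.07 × 0.7333 = 11.05.
Resisting moment M_r = W × 0.67 = 51.2 × 0.67 = 34.30.
FS_overturning = M_r/M_o = 34.30/11.05 = 3.104.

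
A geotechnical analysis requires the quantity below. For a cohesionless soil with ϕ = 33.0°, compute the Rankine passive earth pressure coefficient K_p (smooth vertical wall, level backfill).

K_p = (1 + sin φ)/(1 − sin φ) = tan²(45° + 33.0°/2) = 3.392.

3.39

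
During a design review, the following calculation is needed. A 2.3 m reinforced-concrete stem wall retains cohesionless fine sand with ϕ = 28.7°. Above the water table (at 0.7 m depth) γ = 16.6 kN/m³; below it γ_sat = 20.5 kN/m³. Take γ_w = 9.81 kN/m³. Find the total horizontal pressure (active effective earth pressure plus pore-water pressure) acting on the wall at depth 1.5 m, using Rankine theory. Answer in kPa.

14.9 kPa

K_a = (1 − sin φ)/(1 + sin φ) = 0.3511.
γ' = 20.5 − 9.81 = 10.69 kN/m³.
Effective vertical stress at 1.5 m: σ'_v = 16.6×0.7 + 10.69×0.800 = 20.17 kPa.
σ'_h = K_a σ'_v = 0.3511 × 20.17 = 7.083 kPa; u = γ_w × 0.800 = 7.848 kPa.
Total σ_h = 7.083 + 7.848 = 14.93 kPa.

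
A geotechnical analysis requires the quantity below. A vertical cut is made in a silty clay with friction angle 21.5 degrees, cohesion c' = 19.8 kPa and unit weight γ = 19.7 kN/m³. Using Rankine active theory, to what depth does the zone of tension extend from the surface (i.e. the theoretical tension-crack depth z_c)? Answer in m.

2.95 m

K_a = tan²(45° − 21.5°/2) = 0.4636; √K_a = 0.6809.
The active pressure is zero where K_a γ z = 2c√K_a, so z_c = 2c/(γ√K_a) = 2×19.8/(19.7×0.6809) = 2.952 m.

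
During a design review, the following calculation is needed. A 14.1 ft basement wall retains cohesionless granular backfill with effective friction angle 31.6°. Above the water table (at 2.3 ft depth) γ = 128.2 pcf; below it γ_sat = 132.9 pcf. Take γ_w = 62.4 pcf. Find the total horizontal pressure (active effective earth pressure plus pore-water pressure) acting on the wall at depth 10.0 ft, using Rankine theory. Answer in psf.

K_a = (1 − sin φ)/(1 + sin φ) = 0.3123.
γ' = 132.9 − 62.4 = 70.50 pcf.
Effective vertical stress at 10.0 ft: σ'_v = 128.2×2.3 + 70.50×7.70 = 837.7 psf.
σ'_h = K_a σ'_v = 0.3123 × 837.7 = 261.7 psf; u = γ_w × 7.70 = 480.5 psf.
Total σ_h = 261.7 + 480.5 = 742.1 psf.

742 psf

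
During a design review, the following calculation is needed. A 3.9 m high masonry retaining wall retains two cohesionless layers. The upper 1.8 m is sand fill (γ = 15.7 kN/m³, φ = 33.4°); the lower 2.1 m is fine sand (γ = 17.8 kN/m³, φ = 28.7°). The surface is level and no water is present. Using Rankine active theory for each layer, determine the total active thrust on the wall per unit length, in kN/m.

42.0 kN/m

K_a1 = tan²(45°−33.4°/2) = 0.2899; K_a2 = tan²(45°−28.7°/2) = 0.3511.
Layer 1: σ at base = K_a1 γ₁ h₁ = 8.193 kPa; P₁ = ½×8.193×1.8 = 7.374.
Layer 2: σ_v at top = γ₁h₁ = 28.26; σ_h top = K_a2×28.26 = 9.923; σ_h base = K_a2×(28.26+17.8×2.1) = 23.05.
P₂ = ½(9.923+23.05)×2.1 = 34.62. Total P_a = 7.374+34.62 = 42.00 kN/m.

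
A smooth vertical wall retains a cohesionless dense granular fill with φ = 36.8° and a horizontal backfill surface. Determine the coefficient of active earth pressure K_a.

K_a = (1 − sin φ)/(1 + sin φ) = (1 − sin 36.8°)/(1 + sin 36.8°) = 0.2508.

0.251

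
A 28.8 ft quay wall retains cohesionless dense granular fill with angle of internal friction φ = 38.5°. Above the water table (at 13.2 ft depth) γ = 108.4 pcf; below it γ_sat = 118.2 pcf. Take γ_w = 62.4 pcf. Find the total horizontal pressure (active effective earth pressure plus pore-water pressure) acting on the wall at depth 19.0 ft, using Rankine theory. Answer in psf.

770 psf

K_a = (1 − sin φ)/(1 + sin φ) = 0.2327.
γ' = 118.2 − 62.4 = 55.80 pcf.
Effective vertical stress at 19.0 ft: σ'_v = 108.4×13.2 + 55.80×5.80 = 1755 psf.
σ'_h = K_a σ'_v = 0.2327 × 1755 = 408.2 psf; u = γ_w × 5.80 = 361.9 psf.
Total σ_h = 408.2 + 361.9 = 770.1 psf.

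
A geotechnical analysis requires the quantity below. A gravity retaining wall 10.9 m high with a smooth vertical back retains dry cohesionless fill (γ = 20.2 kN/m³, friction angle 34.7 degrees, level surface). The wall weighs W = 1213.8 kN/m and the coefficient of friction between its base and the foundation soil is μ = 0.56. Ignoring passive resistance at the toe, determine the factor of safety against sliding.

2.06

K_a = tan²(45° − 34.7°/2) = 0.2745.
P_a = ½K_aγH² = 0.5×0.2745×20.2×10.9² = 329.4 kN/m, acting at H/3 = 3.633 m above the base.
FS_sliding = μW / P_a = 0.56×1213.8 / 329.4 = 2.064.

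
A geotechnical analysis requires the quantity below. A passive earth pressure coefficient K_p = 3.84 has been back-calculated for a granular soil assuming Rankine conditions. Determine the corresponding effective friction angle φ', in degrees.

K_p = (1+sin φ)/(1−sin φ) ⇒ sin φ = (K_p − 1)/(K_p + 1) = 0.5868.
φ = arcsin(0.5868) = 35.93°.

35.9°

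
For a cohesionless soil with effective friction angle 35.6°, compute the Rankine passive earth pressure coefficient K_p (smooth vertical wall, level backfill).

3.79

K_p = (1 + sin φ)/(1 − sin φ) = tan²(45° + 35.6°/2) = 3.786.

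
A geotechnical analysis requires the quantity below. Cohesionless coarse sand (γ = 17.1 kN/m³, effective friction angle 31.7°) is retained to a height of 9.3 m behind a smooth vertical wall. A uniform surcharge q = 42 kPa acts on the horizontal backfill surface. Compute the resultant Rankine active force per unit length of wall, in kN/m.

352 kN/m

K_a = tan²(45° − φ/2) = 0.3111.
Soil triangle: ½ K_a γ H² = 0.5×0.3111×17.1×9.3² = 230.0 kN/m.
Surcharge rectangle: K_a q H = 0.3111×42×9.3 = 121.5 kN/m.
Total = 230.0 + 121.5 = 351.5 kN/m.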